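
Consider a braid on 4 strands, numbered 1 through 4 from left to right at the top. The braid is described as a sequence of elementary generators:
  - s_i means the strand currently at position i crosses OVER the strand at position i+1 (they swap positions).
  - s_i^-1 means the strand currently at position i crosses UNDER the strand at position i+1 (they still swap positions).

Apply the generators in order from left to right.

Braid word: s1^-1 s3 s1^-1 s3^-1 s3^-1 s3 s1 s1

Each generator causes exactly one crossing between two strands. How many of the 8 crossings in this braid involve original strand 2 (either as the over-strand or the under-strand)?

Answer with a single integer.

Answer: 4

Derivation:
Gen 1: crossing 1x2. Involves strand 2? yes. Count so far: 1
Gen 2: crossing 3x4. Involves strand 2? no. Count so far: 1
Gen 3: crossing 2x1. Involves strand 2? yes. Count so far: 2
Gen 4: crossing 4x3. Involves strand 2? no. Count so far: 2
Gen 5: crossing 3x4. Involves strand 2? no. Count so far: 2
Gen 6: crossing 4x3. Involves strand 2? no. Count so far: 2
Gen 7: crossing 1x2. Involves strand 2? yes. Count so far: 3
Gen 8: crossing 2x1. Involves strand 2? yes. Count so far: 4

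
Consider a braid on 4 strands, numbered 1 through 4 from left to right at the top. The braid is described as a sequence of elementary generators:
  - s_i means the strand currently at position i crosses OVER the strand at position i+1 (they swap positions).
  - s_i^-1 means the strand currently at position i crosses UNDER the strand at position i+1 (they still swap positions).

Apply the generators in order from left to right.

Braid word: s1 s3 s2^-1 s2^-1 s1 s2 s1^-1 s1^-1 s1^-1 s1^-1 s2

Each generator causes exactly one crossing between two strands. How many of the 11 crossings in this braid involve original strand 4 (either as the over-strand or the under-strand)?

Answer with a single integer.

Gen 1: crossing 1x2. Involves strand 4? no. Count so far: 0
Gen 2: crossing 3x4. Involves strand 4? yes. Count so far: 1
Gen 3: crossing 1x4. Involves strand 4? yes. Count so far: 2
Gen 4: crossing 4x1. Involves strand 4? yes. Count so far: 3
Gen 5: crossing 2x1. Involves strand 4? no. Count so far: 3
Gen 6: crossing 2x4. Involves strand 4? yes. Count so far: 4
Gen 7: crossing 1x4. Involves strand 4? yes. Count so far: 5
Gen 8: crossing 4x1. Involves strand 4? yes. Count so far: 6
Gen 9: crossing 1x4. Involves strand 4? yes. Count so far: 7
Gen 10: crossing 4x1. Involves strand 4? yes. Count so far: 8
Gen 11: crossing 4x2. Involves strand 4? yes. Count so far: 9

Answer: 9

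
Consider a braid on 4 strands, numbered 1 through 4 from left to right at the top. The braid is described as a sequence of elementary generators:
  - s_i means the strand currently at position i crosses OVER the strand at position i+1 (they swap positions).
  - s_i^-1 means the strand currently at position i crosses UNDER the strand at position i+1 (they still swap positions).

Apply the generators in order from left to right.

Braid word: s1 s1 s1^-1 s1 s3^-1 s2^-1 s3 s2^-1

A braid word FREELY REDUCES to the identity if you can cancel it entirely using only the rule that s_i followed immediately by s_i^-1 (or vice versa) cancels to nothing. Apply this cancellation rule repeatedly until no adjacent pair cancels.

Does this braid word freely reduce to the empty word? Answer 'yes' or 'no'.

Answer: no

Derivation:
Gen 1 (s1): push. Stack: [s1]
Gen 2 (s1): push. Stack: [s1 s1]
Gen 3 (s1^-1): cancels prior s1. Stack: [s1]
Gen 4 (s1): push. Stack: [s1 s1]
Gen 5 (s3^-1): push. Stack: [s1 s1 s3^-1]
Gen 6 (s2^-1): push. Stack: [s1 s1 s3^-1 s2^-1]
Gen 7 (s3): push. Stack: [s1 s1 s3^-1 s2^-1 s3]
Gen 8 (s2^-1): push. Stack: [s1 s1 s3^-1 s2^-1 s3 s2^-1]
Reduced word: s1 s1 s3^-1 s2^-1 s3 s2^-1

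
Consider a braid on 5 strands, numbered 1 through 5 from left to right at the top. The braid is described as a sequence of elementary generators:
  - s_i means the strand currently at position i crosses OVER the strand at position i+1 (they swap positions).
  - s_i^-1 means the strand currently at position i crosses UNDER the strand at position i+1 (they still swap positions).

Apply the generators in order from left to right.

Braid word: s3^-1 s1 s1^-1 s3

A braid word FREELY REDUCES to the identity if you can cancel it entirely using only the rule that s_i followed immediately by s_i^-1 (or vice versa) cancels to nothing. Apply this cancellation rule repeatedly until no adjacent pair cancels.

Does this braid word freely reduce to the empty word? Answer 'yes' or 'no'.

Gen 1 (s3^-1): push. Stack: [s3^-1]
Gen 2 (s1): push. Stack: [s3^-1 s1]
Gen 3 (s1^-1): cancels prior s1. Stack: [s3^-1]
Gen 4 (s3): cancels prior s3^-1. Stack: []
Reduced word: (empty)

Answer: yes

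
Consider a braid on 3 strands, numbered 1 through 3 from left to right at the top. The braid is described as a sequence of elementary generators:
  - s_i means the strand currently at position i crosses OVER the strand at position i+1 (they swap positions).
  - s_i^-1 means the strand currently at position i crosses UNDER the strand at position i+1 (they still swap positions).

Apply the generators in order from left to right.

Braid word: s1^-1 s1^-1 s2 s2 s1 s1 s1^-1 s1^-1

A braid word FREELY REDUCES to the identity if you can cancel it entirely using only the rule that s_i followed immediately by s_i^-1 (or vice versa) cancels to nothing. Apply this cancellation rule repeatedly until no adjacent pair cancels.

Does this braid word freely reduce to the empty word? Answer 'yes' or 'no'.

Gen 1 (s1^-1): push. Stack: [s1^-1]
Gen 2 (s1^-1): push. Stack: [s1^-1 s1^-1]
Gen 3 (s2): push. Stack: [s1^-1 s1^-1 s2]
Gen 4 (s2): push. Stack: [s1^-1 s1^-1 s2 s2]
Gen 5 (s1): push. Stack: [s1^-1 s1^-1 s2 s2 s1]
Gen 6 (s1): push. Stack: [s1^-1 s1^-1 s2 s2 s1 s1]
Gen 7 (s1^-1): cancels prior s1. Stack: [s1^-1 s1^-1 s2 s2 s1]
Gen 8 (s1^-1): cancels prior s1. Stack: [s1^-1 s1^-1 s2 s2]
Reduced word: s1^-1 s1^-1 s2 s2

Answer: no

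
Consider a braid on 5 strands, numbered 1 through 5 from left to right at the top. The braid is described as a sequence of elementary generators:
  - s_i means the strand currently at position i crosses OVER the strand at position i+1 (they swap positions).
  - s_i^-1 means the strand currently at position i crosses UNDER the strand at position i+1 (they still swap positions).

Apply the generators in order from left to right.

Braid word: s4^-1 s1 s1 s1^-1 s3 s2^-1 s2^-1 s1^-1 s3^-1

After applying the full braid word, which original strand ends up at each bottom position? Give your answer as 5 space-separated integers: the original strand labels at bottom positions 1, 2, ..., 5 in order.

Answer: 1 2 3 5 4

Derivation:
Gen 1 (s4^-1): strand 4 crosses under strand 5. Perm now: [1 2 3 5 4]
Gen 2 (s1): strand 1 crosses over strand 2. Perm now: [2 1 3 5 4]
Gen 3 (s1): strand 2 crosses over strand 1. Perm now: [1 2 3 5 4]
Gen 4 (s1^-1): strand 1 crosses under strand 2. Perm now: [2 1 3 5 4]
Gen 5 (s3): strand 3 crosses over strand 5. Perm now: [2 1 5 3 4]
Gen 6 (s2^-1): strand 1 crosses under strand 5. Perm now: [2 5 1 3 4]
Gen 7 (s2^-1): strand 5 crosses under strand 1. Perm now: [2 1 5 3 4]
Gen 8 (s1^-1): strand 2 crosses under strand 1. Perm now: [1 2 5 3 4]
Gen 9 (s3^-1): strand 5 crosses under strand 3. Perm now: [1 2 3 5 4]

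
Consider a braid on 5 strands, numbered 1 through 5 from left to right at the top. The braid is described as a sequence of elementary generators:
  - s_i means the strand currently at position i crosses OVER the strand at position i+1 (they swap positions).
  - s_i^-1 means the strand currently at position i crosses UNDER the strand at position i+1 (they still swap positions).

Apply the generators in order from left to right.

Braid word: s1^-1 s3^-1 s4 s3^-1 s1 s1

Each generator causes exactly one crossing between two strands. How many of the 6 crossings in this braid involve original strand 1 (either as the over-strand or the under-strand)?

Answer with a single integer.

Answer: 3

Derivation:
Gen 1: crossing 1x2. Involves strand 1? yes. Count so far: 1
Gen 2: crossing 3x4. Involves strand 1? no. Count so far: 1
Gen 3: crossing 3x5. Involves strand 1? no. Count so far: 1
Gen 4: crossing 4x5. Involves strand 1? no. Count so far: 1
Gen 5: crossing 2x1. Involves strand 1? yes. Count so far: 2
Gen 6: crossing 1x2. Involves strand 1? yes. Count so far: 3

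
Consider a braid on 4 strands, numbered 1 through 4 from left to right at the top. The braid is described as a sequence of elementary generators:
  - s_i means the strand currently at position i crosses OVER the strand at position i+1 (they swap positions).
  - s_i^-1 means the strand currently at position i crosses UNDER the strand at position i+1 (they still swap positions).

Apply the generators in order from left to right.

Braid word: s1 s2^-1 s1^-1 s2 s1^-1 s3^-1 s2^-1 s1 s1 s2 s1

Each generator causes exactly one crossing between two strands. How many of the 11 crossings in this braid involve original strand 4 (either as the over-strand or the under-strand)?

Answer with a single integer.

Gen 1: crossing 1x2. Involves strand 4? no. Count so far: 0
Gen 2: crossing 1x3. Involves strand 4? no. Count so far: 0
Gen 3: crossing 2x3. Involves strand 4? no. Count so far: 0
Gen 4: crossing 2x1. Involves strand 4? no. Count so far: 0
Gen 5: crossing 3x1. Involves strand 4? no. Count so far: 0
Gen 6: crossing 2x4. Involves strand 4? yes. Count so far: 1
Gen 7: crossing 3x4. Involves strand 4? yes. Count so far: 2
Gen 8: crossing 1x4. Involves strand 4? yes. Count so far: 3
Gen 9: crossing 4x1. Involves strand 4? yes. Count so far: 4
Gen 10: crossing 4x3. Involves strand 4? yes. Count so far: 5
Gen 11: crossing 1x3. Involves strand 4? no. Count so far: 5

Answer: 5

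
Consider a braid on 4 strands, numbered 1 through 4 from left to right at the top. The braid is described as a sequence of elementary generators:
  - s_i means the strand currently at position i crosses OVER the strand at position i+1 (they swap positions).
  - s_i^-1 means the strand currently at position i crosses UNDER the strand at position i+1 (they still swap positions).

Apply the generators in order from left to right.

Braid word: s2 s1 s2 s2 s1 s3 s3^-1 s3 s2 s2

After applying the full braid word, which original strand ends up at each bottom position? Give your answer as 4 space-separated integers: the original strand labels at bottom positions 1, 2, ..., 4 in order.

Gen 1 (s2): strand 2 crosses over strand 3. Perm now: [1 3 2 4]
Gen 2 (s1): strand 1 crosses over strand 3. Perm now: [3 1 2 4]
Gen 3 (s2): strand 1 crosses over strand 2. Perm now: [3 2 1 4]
Gen 4 (s2): strand 2 crosses over strand 1. Perm now: [3 1 2 4]
Gen 5 (s1): strand 3 crosses over strand 1. Perm now: [1 3 2 4]
Gen 6 (s3): strand 2 crosses over strand 4. Perm now: [1 3 4 2]
Gen 7 (s3^-1): strand 4 crosses under strand 2. Perm now: [1 3 2 4]
Gen 8 (s3): strand 2 crosses over strand 4. Perm now: [1 3 4 2]
Gen 9 (s2): strand 3 crosses over strand 4. Perm now: [1 4 3 2]
Gen 10 (s2): strand 4 crosses over strand 3. Perm now: [1 3 4 2]

Answer: 1 3 4 2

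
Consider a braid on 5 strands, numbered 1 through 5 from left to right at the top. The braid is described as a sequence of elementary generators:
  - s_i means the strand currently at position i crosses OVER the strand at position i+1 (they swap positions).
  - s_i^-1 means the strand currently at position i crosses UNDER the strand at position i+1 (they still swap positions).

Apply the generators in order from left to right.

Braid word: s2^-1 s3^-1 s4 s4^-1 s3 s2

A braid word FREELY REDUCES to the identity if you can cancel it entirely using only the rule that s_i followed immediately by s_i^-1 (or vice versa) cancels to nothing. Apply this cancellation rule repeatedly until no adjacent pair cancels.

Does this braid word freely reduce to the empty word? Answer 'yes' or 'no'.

Answer: yes

Derivation:
Gen 1 (s2^-1): push. Stack: [s2^-1]
Gen 2 (s3^-1): push. Stack: [s2^-1 s3^-1]
Gen 3 (s4): push. Stack: [s2^-1 s3^-1 s4]
Gen 4 (s4^-1): cancels prior s4. Stack: [s2^-1 s3^-1]
Gen 5 (s3): cancels prior s3^-1. Stack: [s2^-1]
Gen 6 (s2): cancels prior s2^-1. Stack: []
Reduced word: (empty)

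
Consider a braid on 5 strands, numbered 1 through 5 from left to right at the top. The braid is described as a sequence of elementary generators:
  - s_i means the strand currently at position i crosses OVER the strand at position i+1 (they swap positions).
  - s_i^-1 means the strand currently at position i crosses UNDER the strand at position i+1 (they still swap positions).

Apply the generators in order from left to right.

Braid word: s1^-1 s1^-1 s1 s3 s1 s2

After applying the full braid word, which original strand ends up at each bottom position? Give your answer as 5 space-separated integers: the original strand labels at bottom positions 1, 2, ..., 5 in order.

Gen 1 (s1^-1): strand 1 crosses under strand 2. Perm now: [2 1 3 4 5]
Gen 2 (s1^-1): strand 2 crosses under strand 1. Perm now: [1 2 3 4 5]
Gen 3 (s1): strand 1 crosses over strand 2. Perm now: [2 1 3 4 5]
Gen 4 (s3): strand 3 crosses over strand 4. Perm now: [2 1 4 3 5]
Gen 5 (s1): strand 2 crosses over strand 1. Perm now: [1 2 4 3 5]
Gen 6 (s2): strand 2 crosses over strand 4. Perm now: [1 4 2 3 5]

Answer: 1 4 2 3 5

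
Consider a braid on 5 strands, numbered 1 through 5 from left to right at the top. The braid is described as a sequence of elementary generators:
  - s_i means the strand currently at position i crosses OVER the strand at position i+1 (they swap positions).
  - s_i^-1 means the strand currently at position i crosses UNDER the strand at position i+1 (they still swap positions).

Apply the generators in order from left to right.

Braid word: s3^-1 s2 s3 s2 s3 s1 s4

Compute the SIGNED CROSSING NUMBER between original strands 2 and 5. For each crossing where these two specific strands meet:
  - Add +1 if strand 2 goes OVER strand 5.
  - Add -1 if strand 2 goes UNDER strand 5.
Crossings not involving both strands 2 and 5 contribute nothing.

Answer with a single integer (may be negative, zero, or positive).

Answer: 0

Derivation:
Gen 1: crossing 3x4. Both 2&5? no. Sum: 0
Gen 2: crossing 2x4. Both 2&5? no. Sum: 0
Gen 3: crossing 2x3. Both 2&5? no. Sum: 0
Gen 4: crossing 4x3. Both 2&5? no. Sum: 0
Gen 5: crossing 4x2. Both 2&5? no. Sum: 0
Gen 6: crossing 1x3. Both 2&5? no. Sum: 0
Gen 7: crossing 4x5. Both 2&5? no. Sum: 0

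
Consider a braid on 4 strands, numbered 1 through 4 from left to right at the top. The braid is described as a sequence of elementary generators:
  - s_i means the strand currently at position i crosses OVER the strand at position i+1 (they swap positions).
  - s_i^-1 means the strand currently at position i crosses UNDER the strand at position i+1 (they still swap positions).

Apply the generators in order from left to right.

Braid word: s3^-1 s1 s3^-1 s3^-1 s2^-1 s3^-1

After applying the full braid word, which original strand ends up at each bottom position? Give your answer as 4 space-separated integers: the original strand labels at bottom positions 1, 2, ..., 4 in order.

Gen 1 (s3^-1): strand 3 crosses under strand 4. Perm now: [1 2 4 3]
Gen 2 (s1): strand 1 crosses over strand 2. Perm now: [2 1 4 3]
Gen 3 (s3^-1): strand 4 crosses under strand 3. Perm now: [2 1 3 4]
Gen 4 (s3^-1): strand 3 crosses under strand 4. Perm now: [2 1 4 3]
Gen 5 (s2^-1): strand 1 crosses under strand 4. Perm now: [2 4 1 3]
Gen 6 (s3^-1): strand 1 crosses under strand 3. Perm now: [2 4 3 1]

Answer: 2 4 3 1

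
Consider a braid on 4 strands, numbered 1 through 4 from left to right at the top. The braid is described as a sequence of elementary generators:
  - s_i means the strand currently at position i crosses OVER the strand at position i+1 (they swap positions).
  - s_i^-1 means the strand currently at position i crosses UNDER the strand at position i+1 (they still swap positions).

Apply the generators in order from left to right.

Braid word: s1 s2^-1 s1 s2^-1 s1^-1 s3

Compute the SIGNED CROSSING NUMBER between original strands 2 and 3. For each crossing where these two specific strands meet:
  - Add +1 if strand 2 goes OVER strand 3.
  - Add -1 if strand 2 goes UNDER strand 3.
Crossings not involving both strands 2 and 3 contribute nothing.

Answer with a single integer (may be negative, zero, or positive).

Answer: 1

Derivation:
Gen 1: crossing 1x2. Both 2&3? no. Sum: 0
Gen 2: crossing 1x3. Both 2&3? no. Sum: 0
Gen 3: 2 over 3. Both 2&3? yes. Contrib: +1. Sum: 1
Gen 4: crossing 2x1. Both 2&3? no. Sum: 1
Gen 5: crossing 3x1. Both 2&3? no. Sum: 1
Gen 6: crossing 2x4. Both 2&3? no. Sum: 1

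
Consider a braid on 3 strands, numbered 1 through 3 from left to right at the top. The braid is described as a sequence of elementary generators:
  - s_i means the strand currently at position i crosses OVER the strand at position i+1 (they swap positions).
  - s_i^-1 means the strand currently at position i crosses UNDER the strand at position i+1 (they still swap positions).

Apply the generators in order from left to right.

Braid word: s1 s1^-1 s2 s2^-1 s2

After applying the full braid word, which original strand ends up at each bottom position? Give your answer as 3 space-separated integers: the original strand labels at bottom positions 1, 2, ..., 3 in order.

Answer: 1 3 2

Derivation:
Gen 1 (s1): strand 1 crosses over strand 2. Perm now: [2 1 3]
Gen 2 (s1^-1): strand 2 crosses under strand 1. Perm now: [1 2 3]
Gen 3 (s2): strand 2 crosses over strand 3. Perm now: [1 3 2]
Gen 4 (s2^-1): strand 3 crosses under strand 2. Perm now: [1 2 3]
Gen 5 (s2): strand 2 crosses over strand 3. Perm now: [1 3 2]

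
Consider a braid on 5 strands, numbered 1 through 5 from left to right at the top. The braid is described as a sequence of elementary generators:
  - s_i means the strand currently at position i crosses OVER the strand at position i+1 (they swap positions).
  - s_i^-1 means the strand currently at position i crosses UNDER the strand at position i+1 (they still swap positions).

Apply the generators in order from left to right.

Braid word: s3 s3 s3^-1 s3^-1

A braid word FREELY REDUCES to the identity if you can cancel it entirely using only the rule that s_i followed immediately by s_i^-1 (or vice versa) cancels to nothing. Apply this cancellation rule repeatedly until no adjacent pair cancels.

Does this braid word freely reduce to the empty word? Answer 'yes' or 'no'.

Gen 1 (s3): push. Stack: [s3]
Gen 2 (s3): push. Stack: [s3 s3]
Gen 3 (s3^-1): cancels prior s3. Stack: [s3]
Gen 4 (s3^-1): cancels prior s3. Stack: []
Reduced word: (empty)

Answer: yes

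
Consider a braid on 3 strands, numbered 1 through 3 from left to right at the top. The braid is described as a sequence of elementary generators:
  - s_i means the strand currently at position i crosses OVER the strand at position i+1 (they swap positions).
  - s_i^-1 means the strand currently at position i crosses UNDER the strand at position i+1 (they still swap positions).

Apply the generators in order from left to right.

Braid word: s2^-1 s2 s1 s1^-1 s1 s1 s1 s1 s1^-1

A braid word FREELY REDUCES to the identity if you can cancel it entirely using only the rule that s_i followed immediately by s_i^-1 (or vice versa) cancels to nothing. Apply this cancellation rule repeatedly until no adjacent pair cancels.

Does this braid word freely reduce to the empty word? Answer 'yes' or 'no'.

Answer: no

Derivation:
Gen 1 (s2^-1): push. Stack: [s2^-1]
Gen 2 (s2): cancels prior s2^-1. Stack: []
Gen 3 (s1): push. Stack: [s1]
Gen 4 (s1^-1): cancels prior s1. Stack: []
Gen 5 (s1): push. Stack: [s1]
Gen 6 (s1): push. Stack: [s1 s1]
Gen 7 (s1): push. Stack: [s1 s1 s1]
Gen 8 (s1): push. Stack: [s1 s1 s1 s1]
Gen 9 (s1^-1): cancels prior s1. Stack: [s1 s1 s1]
Reduced word: s1 s1 s1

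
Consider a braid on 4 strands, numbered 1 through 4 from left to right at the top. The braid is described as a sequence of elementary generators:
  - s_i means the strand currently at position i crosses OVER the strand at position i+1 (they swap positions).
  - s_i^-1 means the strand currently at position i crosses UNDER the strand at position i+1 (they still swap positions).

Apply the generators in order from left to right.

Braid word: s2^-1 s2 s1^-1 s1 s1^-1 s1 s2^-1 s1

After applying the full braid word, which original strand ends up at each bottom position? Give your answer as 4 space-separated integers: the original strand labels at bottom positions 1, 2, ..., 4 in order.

Answer: 3 1 2 4

Derivation:
Gen 1 (s2^-1): strand 2 crosses under strand 3. Perm now: [1 3 2 4]
Gen 2 (s2): strand 3 crosses over strand 2. Perm now: [1 2 3 4]
Gen 3 (s1^-1): strand 1 crosses under strand 2. Perm now: [2 1 3 4]
Gen 4 (s1): strand 2 crosses over strand 1. Perm now: [1 2 3 4]
Gen 5 (s1^-1): strand 1 crosses under strand 2. Perm now: [2 1 3 4]
Gen 6 (s1): strand 2 crosses over strand 1. Perm now: [1 2 3 4]
Gen 7 (s2^-1): strand 2 crosses under strand 3. Perm now: [1 3 2 4]
Gen 8 (s1): strand 1 crosses over strand 3. Perm now: [3 1 2 4]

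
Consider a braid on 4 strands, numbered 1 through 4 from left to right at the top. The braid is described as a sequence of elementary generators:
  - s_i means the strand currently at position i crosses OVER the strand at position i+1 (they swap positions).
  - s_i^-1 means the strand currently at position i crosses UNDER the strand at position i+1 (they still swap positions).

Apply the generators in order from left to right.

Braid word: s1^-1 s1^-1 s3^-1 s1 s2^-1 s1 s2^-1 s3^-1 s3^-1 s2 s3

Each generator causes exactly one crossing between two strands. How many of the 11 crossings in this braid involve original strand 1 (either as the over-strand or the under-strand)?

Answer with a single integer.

Gen 1: crossing 1x2. Involves strand 1? yes. Count so far: 1
Gen 2: crossing 2x1. Involves strand 1? yes. Count so far: 2
Gen 3: crossing 3x4. Involves strand 1? no. Count so far: 2
Gen 4: crossing 1x2. Involves strand 1? yes. Count so far: 3
Gen 5: crossing 1x4. Involves strand 1? yes. Count so far: 4
Gen 6: crossing 2x4. Involves strand 1? no. Count so far: 4
Gen 7: crossing 2x1. Involves strand 1? yes. Count so far: 5
Gen 8: crossing 2x3. Involves strand 1? no. Count so far: 5
Gen 9: crossing 3x2. Involves strand 1? no. Count so far: 5
Gen 10: crossing 1x2. Involves strand 1? yes. Count so far: 6
Gen 11: crossing 1x3. Involves strand 1? yes. Count so far: 7

Answer: 7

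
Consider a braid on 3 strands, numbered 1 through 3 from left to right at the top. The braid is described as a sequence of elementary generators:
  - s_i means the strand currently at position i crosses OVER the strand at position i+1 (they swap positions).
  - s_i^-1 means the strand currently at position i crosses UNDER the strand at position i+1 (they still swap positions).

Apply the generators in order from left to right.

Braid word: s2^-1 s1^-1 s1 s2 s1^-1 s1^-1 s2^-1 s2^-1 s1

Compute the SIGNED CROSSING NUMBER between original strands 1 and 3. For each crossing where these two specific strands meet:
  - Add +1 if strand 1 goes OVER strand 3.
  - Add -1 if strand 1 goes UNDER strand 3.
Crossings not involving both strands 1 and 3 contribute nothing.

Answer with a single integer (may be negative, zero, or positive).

Answer: -2

Derivation:
Gen 1: crossing 2x3. Both 1&3? no. Sum: 0
Gen 2: 1 under 3. Both 1&3? yes. Contrib: -1. Sum: -1
Gen 3: 3 over 1. Both 1&3? yes. Contrib: -1. Sum: -2
Gen 4: crossing 3x2. Both 1&3? no. Sum: -2
Gen 5: crossing 1x2. Both 1&3? no. Sum: -2
Gen 6: crossing 2x1. Both 1&3? no. Sum: -2
Gen 7: crossing 2x3. Both 1&3? no. Sum: -2
Gen 8: crossing 3x2. Both 1&3? no. Sum: -2
Gen 9: crossing 1x2. Both 1&3? no. Sum: -2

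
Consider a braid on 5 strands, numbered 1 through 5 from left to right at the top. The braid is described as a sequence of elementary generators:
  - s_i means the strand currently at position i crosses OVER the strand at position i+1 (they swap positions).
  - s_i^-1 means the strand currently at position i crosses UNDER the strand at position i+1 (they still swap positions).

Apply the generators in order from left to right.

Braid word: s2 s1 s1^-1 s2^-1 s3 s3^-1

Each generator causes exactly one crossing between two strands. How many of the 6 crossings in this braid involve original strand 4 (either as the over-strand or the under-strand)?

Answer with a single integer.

Gen 1: crossing 2x3. Involves strand 4? no. Count so far: 0
Gen 2: crossing 1x3. Involves strand 4? no. Count so far: 0
Gen 3: crossing 3x1. Involves strand 4? no. Count so far: 0
Gen 4: crossing 3x2. Involves strand 4? no. Count so far: 0
Gen 5: crossing 3x4. Involves strand 4? yes. Count so far: 1
Gen 6: crossing 4x3. Involves strand 4? yes. Count so far: 2

Answer: 2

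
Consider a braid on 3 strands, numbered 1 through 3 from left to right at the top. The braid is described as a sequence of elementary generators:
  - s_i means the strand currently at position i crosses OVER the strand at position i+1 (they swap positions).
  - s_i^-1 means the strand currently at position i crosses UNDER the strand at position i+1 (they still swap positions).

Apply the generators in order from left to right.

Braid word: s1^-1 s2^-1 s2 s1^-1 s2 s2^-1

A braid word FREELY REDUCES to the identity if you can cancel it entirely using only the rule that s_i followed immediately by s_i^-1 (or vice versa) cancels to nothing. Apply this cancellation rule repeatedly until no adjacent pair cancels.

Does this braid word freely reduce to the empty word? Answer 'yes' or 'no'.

Gen 1 (s1^-1): push. Stack: [s1^-1]
Gen 2 (s2^-1): push. Stack: [s1^-1 s2^-1]
Gen 3 (s2): cancels prior s2^-1. Stack: [s1^-1]
Gen 4 (s1^-1): push. Stack: [s1^-1 s1^-1]
Gen 5 (s2): push. Stack: [s1^-1 s1^-1 s2]
Gen 6 (s2^-1): cancels prior s2. Stack: [s1^-1 s1^-1]
Reduced word: s1^-1 s1^-1

Answer: no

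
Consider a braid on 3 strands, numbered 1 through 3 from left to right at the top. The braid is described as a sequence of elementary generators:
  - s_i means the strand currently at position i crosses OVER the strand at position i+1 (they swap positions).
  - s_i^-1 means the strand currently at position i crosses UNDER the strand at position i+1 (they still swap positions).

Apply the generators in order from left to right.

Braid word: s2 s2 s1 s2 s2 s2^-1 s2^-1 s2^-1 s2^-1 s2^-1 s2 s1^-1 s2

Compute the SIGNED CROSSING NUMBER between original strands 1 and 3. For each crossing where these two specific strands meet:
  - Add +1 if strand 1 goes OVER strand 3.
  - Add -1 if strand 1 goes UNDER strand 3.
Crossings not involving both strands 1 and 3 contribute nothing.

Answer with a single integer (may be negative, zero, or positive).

Gen 1: crossing 2x3. Both 1&3? no. Sum: 0
Gen 2: crossing 3x2. Both 1&3? no. Sum: 0
Gen 3: crossing 1x2. Both 1&3? no. Sum: 0
Gen 4: 1 over 3. Both 1&3? yes. Contrib: +1. Sum: 1
Gen 5: 3 over 1. Both 1&3? yes. Contrib: -1. Sum: 0
Gen 6: 1 under 3. Both 1&3? yes. Contrib: -1. Sum: -1
Gen 7: 3 under 1. Both 1&3? yes. Contrib: +1. Sum: 0
Gen 8: 1 under 3. Both 1&3? yes. Contrib: -1. Sum: -1
Gen 9: 3 under 1. Both 1&3? yes. Contrib: +1. Sum: 0
Gen 10: 1 under 3. Both 1&3? yes. Contrib: -1. Sum: -1
Gen 11: 3 over 1. Both 1&3? yes. Contrib: -1. Sum: -2
Gen 12: crossing 2x1. Both 1&3? no. Sum: -2
Gen 13: crossing 2x3. Both 1&3? no. Sum: -2

Answer: -2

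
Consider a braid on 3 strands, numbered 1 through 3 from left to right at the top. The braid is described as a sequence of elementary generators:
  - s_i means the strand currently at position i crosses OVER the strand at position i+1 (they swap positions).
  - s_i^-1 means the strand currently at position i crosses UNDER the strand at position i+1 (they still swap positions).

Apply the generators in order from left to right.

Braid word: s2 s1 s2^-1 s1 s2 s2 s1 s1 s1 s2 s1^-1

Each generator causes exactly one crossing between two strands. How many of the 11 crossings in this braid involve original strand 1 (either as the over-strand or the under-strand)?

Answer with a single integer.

Gen 1: crossing 2x3. Involves strand 1? no. Count so far: 0
Gen 2: crossing 1x3. Involves strand 1? yes. Count so far: 1
Gen 3: crossing 1x2. Involves strand 1? yes. Count so far: 2
Gen 4: crossing 3x2. Involves strand 1? no. Count so far: 2
Gen 5: crossing 3x1. Involves strand 1? yes. Count so far: 3
Gen 6: crossing 1x3. Involves strand 1? yes. Count so far: 4
Gen 7: crossing 2x3. Involves strand 1? no. Count so far: 4
Gen 8: crossing 3x2. Involves strand 1? no. Count so far: 4
Gen 9: crossing 2x3. Involves strand 1? no. Count so far: 4
Gen 10: crossing 2x1. Involves strand 1? yes. Count so far: 5
Gen 11: crossing 3x1. Involves strand 1? yes. Count so far: 6

Answer: 6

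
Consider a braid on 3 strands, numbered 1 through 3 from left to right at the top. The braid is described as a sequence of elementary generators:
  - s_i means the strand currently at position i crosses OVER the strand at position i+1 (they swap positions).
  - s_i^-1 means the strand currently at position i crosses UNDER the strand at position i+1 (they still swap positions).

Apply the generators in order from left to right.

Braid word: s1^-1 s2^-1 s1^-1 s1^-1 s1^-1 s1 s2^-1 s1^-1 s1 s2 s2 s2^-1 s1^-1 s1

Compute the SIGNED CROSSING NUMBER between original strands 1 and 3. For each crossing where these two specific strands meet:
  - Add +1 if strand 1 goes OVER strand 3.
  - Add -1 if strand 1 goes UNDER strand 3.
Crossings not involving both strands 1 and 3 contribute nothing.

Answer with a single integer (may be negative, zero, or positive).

Gen 1: crossing 1x2. Both 1&3? no. Sum: 0
Gen 2: 1 under 3. Both 1&3? yes. Contrib: -1. Sum: -1
Gen 3: crossing 2x3. Both 1&3? no. Sum: -1
Gen 4: crossing 3x2. Both 1&3? no. Sum: -1
Gen 5: crossing 2x3. Both 1&3? no. Sum: -1
Gen 6: crossing 3x2. Both 1&3? no. Sum: -1
Gen 7: 3 under 1. Both 1&3? yes. Contrib: +1. Sum: 0
Gen 8: crossing 2x1. Both 1&3? no. Sum: 0
Gen 9: crossing 1x2. Both 1&3? no. Sum: 0
Gen 10: 1 over 3. Both 1&3? yes. Contrib: +1. Sum: 1
Gen 11: 3 over 1. Both 1&3? yes. Contrib: -1. Sum: 0
Gen 12: 1 under 3. Both 1&3? yes. Contrib: -1. Sum: -1
Gen 13: crossing 2x3. Both 1&3? no. Sum: -1
Gen 14: crossing 3x2. Both 1&3? no. Sum: -1

Answer: -1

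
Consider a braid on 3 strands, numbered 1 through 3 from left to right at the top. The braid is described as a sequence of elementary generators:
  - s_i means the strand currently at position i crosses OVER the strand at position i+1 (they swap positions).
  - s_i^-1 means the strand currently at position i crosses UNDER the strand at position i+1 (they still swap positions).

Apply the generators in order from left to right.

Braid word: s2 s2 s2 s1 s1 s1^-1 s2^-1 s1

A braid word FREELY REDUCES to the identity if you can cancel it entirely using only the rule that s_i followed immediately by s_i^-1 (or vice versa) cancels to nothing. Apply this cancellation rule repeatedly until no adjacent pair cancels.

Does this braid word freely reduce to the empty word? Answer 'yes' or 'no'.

Gen 1 (s2): push. Stack: [s2]
Gen 2 (s2): push. Stack: [s2 s2]
Gen 3 (s2): push. Stack: [s2 s2 s2]
Gen 4 (s1): push. Stack: [s2 s2 s2 s1]
Gen 5 (s1): push. Stack: [s2 s2 s2 s1 s1]
Gen 6 (s1^-1): cancels prior s1. Stack: [s2 s2 s2 s1]
Gen 7 (s2^-1): push. Stack: [s2 s2 s2 s1 s2^-1]
Gen 8 (s1): push. Stack: [s2 s2 s2 s1 s2^-1 s1]
Reduced word: s2 s2 s2 s1 s2^-1 s1

Answer: no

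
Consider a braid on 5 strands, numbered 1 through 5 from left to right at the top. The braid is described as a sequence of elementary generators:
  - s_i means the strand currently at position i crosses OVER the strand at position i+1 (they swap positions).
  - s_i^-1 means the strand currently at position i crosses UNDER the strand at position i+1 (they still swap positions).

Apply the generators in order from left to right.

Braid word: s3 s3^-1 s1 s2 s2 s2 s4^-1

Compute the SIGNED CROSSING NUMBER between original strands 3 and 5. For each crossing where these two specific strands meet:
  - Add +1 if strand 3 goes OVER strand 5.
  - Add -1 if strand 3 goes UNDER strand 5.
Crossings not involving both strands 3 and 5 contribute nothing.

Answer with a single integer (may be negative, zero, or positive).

Gen 1: crossing 3x4. Both 3&5? no. Sum: 0
Gen 2: crossing 4x3. Both 3&5? no. Sum: 0
Gen 3: crossing 1x2. Both 3&5? no. Sum: 0
Gen 4: crossing 1x3. Both 3&5? no. Sum: 0
Gen 5: crossing 3x1. Both 3&5? no. Sum: 0
Gen 6: crossing 1x3. Both 3&5? no. Sum: 0
Gen 7: crossing 4x5. Both 3&5? no. Sum: 0

Answer: 0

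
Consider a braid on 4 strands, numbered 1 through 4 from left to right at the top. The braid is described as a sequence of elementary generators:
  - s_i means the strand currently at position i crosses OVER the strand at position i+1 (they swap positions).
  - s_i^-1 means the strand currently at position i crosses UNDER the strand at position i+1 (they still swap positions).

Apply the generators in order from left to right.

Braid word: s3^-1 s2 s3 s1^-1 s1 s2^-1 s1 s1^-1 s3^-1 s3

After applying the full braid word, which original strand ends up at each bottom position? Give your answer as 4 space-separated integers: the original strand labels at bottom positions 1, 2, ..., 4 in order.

Gen 1 (s3^-1): strand 3 crosses under strand 4. Perm now: [1 2 4 3]
Gen 2 (s2): strand 2 crosses over strand 4. Perm now: [1 4 2 3]
Gen 3 (s3): strand 2 crosses over strand 3. Perm now: [1 4 3 2]
Gen 4 (s1^-1): strand 1 crosses under strand 4. Perm now: [4 1 3 2]
Gen 5 (s1): strand 4 crosses over strand 1. Perm now: [1 4 3 2]
Gen 6 (s2^-1): strand 4 crosses under strand 3. Perm now: [1 3 4 2]
Gen 7 (s1): strand 1 crosses over strand 3. Perm now: [3 1 4 2]
Gen 8 (s1^-1): strand 3 crosses under strand 1. Perm now: [1 3 4 2]
Gen 9 (s3^-1): strand 4 crosses under strand 2. Perm now: [1 3 2 4]
Gen 10 (s3): strand 2 crosses over strand 4. Perm now: [1 3 4 2]

Answer: 1 3 4 2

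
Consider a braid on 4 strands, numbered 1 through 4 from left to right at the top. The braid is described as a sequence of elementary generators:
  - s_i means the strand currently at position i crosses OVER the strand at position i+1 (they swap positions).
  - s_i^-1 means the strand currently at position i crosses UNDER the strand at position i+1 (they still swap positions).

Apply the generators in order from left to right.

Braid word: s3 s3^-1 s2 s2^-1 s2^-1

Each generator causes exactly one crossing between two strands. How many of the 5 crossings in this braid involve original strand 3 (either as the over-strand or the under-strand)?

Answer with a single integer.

Gen 1: crossing 3x4. Involves strand 3? yes. Count so far: 1
Gen 2: crossing 4x3. Involves strand 3? yes. Count so far: 2
Gen 3: crossing 2x3. Involves strand 3? yes. Count so far: 3
Gen 4: crossing 3x2. Involves strand 3? yes. Count so far: 4
Gen 5: crossing 2x3. Involves strand 3? yes. Count so far: 5

Answer: 5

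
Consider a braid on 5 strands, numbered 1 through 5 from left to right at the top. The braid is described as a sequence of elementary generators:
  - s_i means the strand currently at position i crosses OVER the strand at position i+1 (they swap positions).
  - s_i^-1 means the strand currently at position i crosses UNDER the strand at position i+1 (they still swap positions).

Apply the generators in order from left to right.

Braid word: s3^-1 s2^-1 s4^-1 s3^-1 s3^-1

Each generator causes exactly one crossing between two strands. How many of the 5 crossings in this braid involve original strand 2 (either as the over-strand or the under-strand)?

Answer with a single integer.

Answer: 3

Derivation:
Gen 1: crossing 3x4. Involves strand 2? no. Count so far: 0
Gen 2: crossing 2x4. Involves strand 2? yes. Count so far: 1
Gen 3: crossing 3x5. Involves strand 2? no. Count so far: 1
Gen 4: crossing 2x5. Involves strand 2? yes. Count so far: 2
Gen 5: crossing 5x2. Involves strand 2? yes. Count so far: 3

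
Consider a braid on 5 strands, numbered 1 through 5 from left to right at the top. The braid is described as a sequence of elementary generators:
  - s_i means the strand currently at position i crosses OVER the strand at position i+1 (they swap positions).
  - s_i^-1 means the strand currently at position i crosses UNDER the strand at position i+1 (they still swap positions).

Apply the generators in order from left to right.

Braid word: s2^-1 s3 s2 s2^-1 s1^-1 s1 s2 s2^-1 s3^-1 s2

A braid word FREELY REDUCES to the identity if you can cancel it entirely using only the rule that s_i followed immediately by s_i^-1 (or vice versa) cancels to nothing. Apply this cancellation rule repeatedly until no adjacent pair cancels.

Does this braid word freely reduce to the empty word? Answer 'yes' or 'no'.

Gen 1 (s2^-1): push. Stack: [s2^-1]
Gen 2 (s3): push. Stack: [s2^-1 s3]
Gen 3 (s2): push. Stack: [s2^-1 s3 s2]
Gen 4 (s2^-1): cancels prior s2. Stack: [s2^-1 s3]
Gen 5 (s1^-1): push. Stack: [s2^-1 s3 s1^-1]
Gen 6 (s1): cancels prior s1^-1. Stack: [s2^-1 s3]
Gen 7 (s2): push. Stack: [s2^-1 s3 s2]
Gen 8 (s2^-1): cancels prior s2. Stack: [s2^-1 s3]
Gen 9 (s3^-1): cancels prior s3. Stack: [s2^-1]
Gen 10 (s2): cancels prior s2^-1. Stack: []
Reduced word: (empty)

Answer: yes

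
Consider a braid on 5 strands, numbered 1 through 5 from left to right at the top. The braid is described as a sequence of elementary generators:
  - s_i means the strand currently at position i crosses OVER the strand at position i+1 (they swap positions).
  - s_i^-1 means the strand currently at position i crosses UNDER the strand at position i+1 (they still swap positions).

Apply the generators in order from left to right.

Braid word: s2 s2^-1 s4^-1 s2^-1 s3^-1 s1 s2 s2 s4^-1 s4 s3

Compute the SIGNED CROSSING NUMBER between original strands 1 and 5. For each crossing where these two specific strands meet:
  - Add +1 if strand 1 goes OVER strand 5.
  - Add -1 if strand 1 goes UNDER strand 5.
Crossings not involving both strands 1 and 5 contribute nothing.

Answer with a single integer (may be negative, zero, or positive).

Answer: 0

Derivation:
Gen 1: crossing 2x3. Both 1&5? no. Sum: 0
Gen 2: crossing 3x2. Both 1&5? no. Sum: 0
Gen 3: crossing 4x5. Both 1&5? no. Sum: 0
Gen 4: crossing 2x3. Both 1&5? no. Sum: 0
Gen 5: crossing 2x5. Both 1&5? no. Sum: 0
Gen 6: crossing 1x3. Both 1&5? no. Sum: 0
Gen 7: 1 over 5. Both 1&5? yes. Contrib: +1. Sum: 1
Gen 8: 5 over 1. Both 1&5? yes. Contrib: -1. Sum: 0
Gen 9: crossing 2x4. Both 1&5? no. Sum: 0
Gen 10: crossing 4x2. Both 1&5? no. Sum: 0
Gen 11: crossing 5x2. Both 1&5? no. Sum: 0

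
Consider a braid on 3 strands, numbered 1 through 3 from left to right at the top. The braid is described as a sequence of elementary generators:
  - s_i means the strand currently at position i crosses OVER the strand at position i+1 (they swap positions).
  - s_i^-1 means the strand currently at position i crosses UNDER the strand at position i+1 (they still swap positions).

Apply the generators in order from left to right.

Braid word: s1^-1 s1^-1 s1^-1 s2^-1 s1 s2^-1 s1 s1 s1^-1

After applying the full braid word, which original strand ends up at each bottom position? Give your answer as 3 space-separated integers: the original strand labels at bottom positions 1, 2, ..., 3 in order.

Gen 1 (s1^-1): strand 1 crosses under strand 2. Perm now: [2 1 3]
Gen 2 (s1^-1): strand 2 crosses under strand 1. Perm now: [1 2 3]
Gen 3 (s1^-1): strand 1 crosses under strand 2. Perm now: [2 1 3]
Gen 4 (s2^-1): strand 1 crosses under strand 3. Perm now: [2 3 1]
Gen 5 (s1): strand 2 crosses over strand 3. Perm now: [3 2 1]
Gen 6 (s2^-1): strand 2 crosses under strand 1. Perm now: [3 1 2]
Gen 7 (s1): strand 3 crosses over strand 1. Perm now: [1 3 2]
Gen 8 (s1): strand 1 crosses over strand 3. Perm now: [3 1 2]
Gen 9 (s1^-1): strand 3 crosses under strand 1. Perm now: [1 3 2]

Answer: 1 3 2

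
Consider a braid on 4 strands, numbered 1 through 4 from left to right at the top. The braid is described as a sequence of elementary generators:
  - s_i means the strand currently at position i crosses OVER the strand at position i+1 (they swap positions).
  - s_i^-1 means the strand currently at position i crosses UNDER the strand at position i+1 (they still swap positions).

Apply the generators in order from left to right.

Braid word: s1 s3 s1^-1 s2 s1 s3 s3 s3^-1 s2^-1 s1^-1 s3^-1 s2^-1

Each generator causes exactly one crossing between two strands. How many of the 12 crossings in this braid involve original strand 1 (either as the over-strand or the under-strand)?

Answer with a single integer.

Gen 1: crossing 1x2. Involves strand 1? yes. Count so far: 1
Gen 2: crossing 3x4. Involves strand 1? no. Count so far: 1
Gen 3: crossing 2x1. Involves strand 1? yes. Count so far: 2
Gen 4: crossing 2x4. Involves strand 1? no. Count so far: 2
Gen 5: crossing 1x4. Involves strand 1? yes. Count so far: 3
Gen 6: crossing 2x3. Involves strand 1? no. Count so far: 3
Gen 7: crossing 3x2. Involves strand 1? no. Count so far: 3
Gen 8: crossing 2x3. Involves strand 1? no. Count so far: 3
Gen 9: crossing 1x3. Involves strand 1? yes. Count so far: 4
Gen 10: crossing 4x3. Involves strand 1? no. Count so far: 4
Gen 11: crossing 1x2. Involves strand 1? yes. Count so far: 5
Gen 12: crossing 4x2. Involves strand 1? no. Count so far: 5

Answer: 5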